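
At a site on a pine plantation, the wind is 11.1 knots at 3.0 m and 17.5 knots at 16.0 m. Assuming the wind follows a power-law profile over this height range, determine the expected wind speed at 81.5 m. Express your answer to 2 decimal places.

27.25 knots

First find α: α = ln(V₂/V₁)/ln(z₂/z₁) = ln(17.5/11.1)/ln(16.0/3.0) = 0.45526/1.67398 = 0.2720
Extrapolate from 16.0 m to 81.5 m: V₃ = 17.5 × (81.5/16.0)^0.2720 = 17.5 × 1.5570 = 27.2474 knots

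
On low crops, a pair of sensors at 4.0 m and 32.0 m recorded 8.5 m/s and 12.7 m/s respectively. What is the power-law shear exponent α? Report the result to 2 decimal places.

α ≈ 0.19

Power law: V₂/V₁ = (z₂/z₁)^α ⇒ α = ln(V₂/V₁) / ln(z₂/z₁)
α = ln(12.7/8.5) / ln(32.0/4.0) = ln(1.4941) / ln(8.0000)
  = 0.40154 / 2.07944 = 0.19310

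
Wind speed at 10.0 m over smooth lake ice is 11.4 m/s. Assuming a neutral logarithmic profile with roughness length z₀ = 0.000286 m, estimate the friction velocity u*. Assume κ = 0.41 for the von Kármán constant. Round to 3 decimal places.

Log law: V(z) = (u*/κ) · ln(z/z₀) ⇒ u* = κ · V / ln(z/z₀)
u* = 0.41 × 11.4 / ln(10.0/0.000286) = 0.41 × 11.4 / 10.4621
   = 4.6740 / 10.4621 = 0.4468 m/s

u* ≈ 0.447 m/s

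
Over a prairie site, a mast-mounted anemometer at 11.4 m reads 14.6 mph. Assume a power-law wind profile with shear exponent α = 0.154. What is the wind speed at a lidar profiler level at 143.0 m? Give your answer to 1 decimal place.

Power-law profile: V₂ = V₁ · (z₂/z₁)^α
V₂ = 14.6 × (143.0/11.4)^0.154 = 14.6 × (12.5439)^0.154
    = 14.6 × 1.4762 = 21.5532 mph

21.6 mph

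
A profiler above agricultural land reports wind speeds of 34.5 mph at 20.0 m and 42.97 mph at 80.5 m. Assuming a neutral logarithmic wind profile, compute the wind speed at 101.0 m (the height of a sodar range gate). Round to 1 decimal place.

Log law: V ∝ ln(z/z₀). From the pair, with r = V₁/V₂ = 0.80289,
ln z₀ = (ln z₁ − r·ln z₂)/(1 − r) = (2.9957 − 0.80289×4.3883)/0.19711 = -2.6763 → z₀ = 0.06882 m
V₃ = V₁ · ln(z₃/z₀)/ln(z₁/z₀) = 34.5 × 7.2914/5.6720 = 44.3499 mph

44.3 mph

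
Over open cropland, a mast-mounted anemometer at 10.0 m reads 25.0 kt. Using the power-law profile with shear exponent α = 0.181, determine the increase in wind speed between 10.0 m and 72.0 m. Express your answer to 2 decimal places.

10.74 kt

Power law: V₂ = V₁ · (z₂/z₁)^α = 25.0 × (7.2000)^0.181 = 35.7369 kt
ΔV = 35.7369 − 25.0 = 10.7369 kt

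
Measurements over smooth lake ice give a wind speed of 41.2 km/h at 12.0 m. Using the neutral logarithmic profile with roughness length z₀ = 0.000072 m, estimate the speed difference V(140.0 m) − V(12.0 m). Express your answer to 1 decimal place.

Log law: V₂ = V₁ · ln(z₂/z₀)/ln(z₁/z₀) = 41.2 × 14.4805/12.0238 = 49.6181 km/h
ΔV = 49.6181 − 41.2 = 8.4181 km/h

8.4 km/h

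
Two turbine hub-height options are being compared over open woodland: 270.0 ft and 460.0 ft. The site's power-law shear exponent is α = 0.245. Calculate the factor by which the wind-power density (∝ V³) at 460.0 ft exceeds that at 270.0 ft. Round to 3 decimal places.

Speed ratio: V_B/V_A = (z_B/z_A)^α = (460.0/270.0)^0.245 = (1.7037)^0.245 = 1.13944
Power-density ratio: P_B/P_A = (V_B/V_A)³ = (1.13944)³ = 1.47936

1.479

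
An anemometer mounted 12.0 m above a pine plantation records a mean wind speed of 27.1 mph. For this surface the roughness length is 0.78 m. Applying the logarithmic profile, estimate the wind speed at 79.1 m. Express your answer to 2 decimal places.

Log law: V(z) ∝ ln(z/z₀), so V₂/V₁ = ln(z₂/z₀) / ln(z₁/z₀).
ln(79.1/0.78) = 4.6192, ln(12.0/0.78) = 2.7334
V₂ = 27.1 × 4.6192/2.7334 = 27.1 × 1.6899 = 45.7968 mph

45.80 mph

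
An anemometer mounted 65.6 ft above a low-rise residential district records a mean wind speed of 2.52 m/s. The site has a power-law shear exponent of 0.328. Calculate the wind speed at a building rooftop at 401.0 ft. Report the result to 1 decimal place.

Power-law profile: V₂ = V₁ · (z₂/z₁)^α
V₂ = 2.52 × (401.0/65.6)^0.328 = 2.52 × (6.1128)^0.328
    = 2.52 × 1.8109 = 4.5634 m/s

4.6 m/s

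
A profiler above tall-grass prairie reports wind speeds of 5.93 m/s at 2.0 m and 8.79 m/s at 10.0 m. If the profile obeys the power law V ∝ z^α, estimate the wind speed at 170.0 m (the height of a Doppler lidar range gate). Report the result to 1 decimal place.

First find α: α = ln(V₂/V₁)/ln(z₂/z₁) = ln(8.79/5.93)/ln(10.0/2.0) = 0.39359/1.60944 = 0.2446
Extrapolate from 10.0 m to 170.0 m: V₃ = 8.79 × (170.0/10.0)^0.2446 = 8.79 × 1.9994 = 17.5751 m/s

17.6 m/s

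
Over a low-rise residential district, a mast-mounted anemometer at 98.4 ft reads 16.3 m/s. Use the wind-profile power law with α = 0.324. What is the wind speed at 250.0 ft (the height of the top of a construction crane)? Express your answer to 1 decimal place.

Power-law profile: V₂ = V₁ · (z₂/z₁)^α
V₂ = 16.3 × (250.0/98.4)^0.324 = 16.3 × (2.5407)^0.324
    = 16.3 × 1.3527 = 22.0490 m/s

22.0 m/s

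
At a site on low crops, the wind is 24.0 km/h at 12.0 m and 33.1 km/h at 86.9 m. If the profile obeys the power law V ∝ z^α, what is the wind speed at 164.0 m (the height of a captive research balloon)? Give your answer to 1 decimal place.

36.7 km/h

First find α: α = ln(V₂/V₁)/ln(z₂/z₁) = ln(33.1/24.0)/ln(86.9/12.0) = 0.32148/1.97985 = 0.1624
Extrapolate from 86.9 m to 164.0 m: V₃ = 33.1 × (164.0/86.9)^0.1624 = 33.1 × 1.1086 = 36.6957 km/h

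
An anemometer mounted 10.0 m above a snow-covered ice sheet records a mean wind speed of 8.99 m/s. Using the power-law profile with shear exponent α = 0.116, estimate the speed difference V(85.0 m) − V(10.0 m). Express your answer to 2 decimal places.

2.53 m/s

Power law: V₂ = V₁ · (z₂/z₁)^α = 8.99 × (8.5000)^0.116 = 11.5232 m/s
ΔV = 11.5232 − 8.99 = 2.5332 m/s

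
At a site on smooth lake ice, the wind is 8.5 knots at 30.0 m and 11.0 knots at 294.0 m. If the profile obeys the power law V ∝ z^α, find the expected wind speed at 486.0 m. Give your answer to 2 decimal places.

11.64 knots

First find α: α = ln(V₂/V₁)/ln(z₂/z₁) = ln(11.0/8.5)/ln(294.0/30.0) = 0.25783/2.28238 = 0.1130
Extrapolate from 294.0 m to 486.0 m: V₃ = 11.0 × (486.0/294.0)^0.1130 = 11.0 × 1.0584 = 11.6426 knots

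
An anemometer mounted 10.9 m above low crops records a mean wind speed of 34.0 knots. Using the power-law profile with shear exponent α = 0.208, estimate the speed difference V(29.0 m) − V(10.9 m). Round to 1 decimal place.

Power law: V₂ = V₁ · (z₂/z₁)^α = 34.0 × (2.6606)^0.208 = 41.6747 knots
ΔV = 41.6747 − 34.0 = 7.6747 knots

7.7 knots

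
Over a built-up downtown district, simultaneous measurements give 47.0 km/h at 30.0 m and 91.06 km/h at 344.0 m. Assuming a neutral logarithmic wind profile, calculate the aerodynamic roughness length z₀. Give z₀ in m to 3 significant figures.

Log law: V(z) ∝ ln(z/z₀). With r = V₁/V₂ = 47.0/91.06 = 0.51614,
r · ln(z₂/z₀) = ln(z₁/z₀) ⇒ ln z₀ = (ln z₁ − r·ln z₂)/(1 − r)
ln z₀ = (3.40120 − 0.51614×5.84064) / 0.48386 = 0.7990
z₀ = exp(0.7990) = 2.223 m

z₀ ≈ 2.22 m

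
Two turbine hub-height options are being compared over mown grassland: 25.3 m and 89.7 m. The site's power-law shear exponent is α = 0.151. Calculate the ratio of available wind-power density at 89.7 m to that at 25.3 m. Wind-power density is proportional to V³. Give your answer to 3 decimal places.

Speed ratio: V_B/V_A = (z_B/z_A)^α = (89.7/25.3)^0.151 = (3.5455)^0.151 = 1.21060
Power-density ratio: P_B/P_A = (V_B/V_A)³ = (1.21060)³ = 1.77420

1.774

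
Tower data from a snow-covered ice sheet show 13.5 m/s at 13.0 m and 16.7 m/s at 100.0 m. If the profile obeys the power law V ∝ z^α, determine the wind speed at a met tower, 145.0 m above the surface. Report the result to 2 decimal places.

17.36 m/s

First find α: α = ln(V₂/V₁)/ln(z₂/z₁) = ln(16.7/13.5)/ln(100.0/13.0) = 0.21272/2.04022 = 0.1043
Extrapolate from 100.0 m to 145.0 m: V₃ = 16.7 × (145.0/100.0)^0.1043 = 16.7 × 1.0395 = 17.3597 m/s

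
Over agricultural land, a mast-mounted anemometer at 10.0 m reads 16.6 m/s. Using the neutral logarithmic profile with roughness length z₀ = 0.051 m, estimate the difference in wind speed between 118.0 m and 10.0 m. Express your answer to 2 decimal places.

Log law: V₂ = V₁ · ln(z₂/z₀)/ln(z₁/z₀) = 16.6 × 7.7466/5.2785 = 24.3617 m/s
ΔV = 24.3617 − 16.6 = 7.7617 m/s

7.76 m/s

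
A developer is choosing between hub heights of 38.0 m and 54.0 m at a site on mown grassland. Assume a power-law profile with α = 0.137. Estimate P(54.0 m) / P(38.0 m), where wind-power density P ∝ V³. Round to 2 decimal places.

1.16

Speed ratio: V_B/V_A = (z_B/z_A)^α = (54.0/38.0)^0.137 = (1.4211)^0.137 = 1.04932
Power-density ratio: P_B/P_A = (V_B/V_A)³ = (1.04932)³ = 1.15537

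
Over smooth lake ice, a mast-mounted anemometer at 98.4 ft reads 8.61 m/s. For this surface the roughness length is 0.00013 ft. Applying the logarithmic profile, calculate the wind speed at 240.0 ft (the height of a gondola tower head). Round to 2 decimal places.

Log law: V(z) ∝ ln(z/z₀), so V₂/V₁ = ln(z₂/z₀) / ln(z₁/z₀).
ln(240.0/0.00013) = 14.4286, ln(98.4/0.00013) = 13.5370
V₂ = 8.61 × 14.4286/13.5370 = 8.61 × 1.0659 = 9.1771 m/s

9.18 m/s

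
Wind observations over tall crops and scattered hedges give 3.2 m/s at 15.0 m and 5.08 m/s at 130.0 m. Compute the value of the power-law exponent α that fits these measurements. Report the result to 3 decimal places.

α ≈ 0.214

Power law: V₂/V₁ = (z₂/z₁)^α ⇒ α = ln(V₂/V₁) / ln(z₂/z₁)
α = ln(5.08/3.2) / ln(130.0/15.0) = ln(1.5875) / ln(8.6667)
  = 0.46216 / 2.15948 = 0.21401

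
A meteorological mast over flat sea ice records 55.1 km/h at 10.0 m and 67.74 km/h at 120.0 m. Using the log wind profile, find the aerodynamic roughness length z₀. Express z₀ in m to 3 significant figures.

Log law: V(z) ∝ ln(z/z₀). With r = V₁/V₂ = 55.1/67.74 = 0.81340,
r · ln(z₂/z₀) = ln(z₁/z₀) ⇒ ln z₀ = (ln z₁ − r·ln z₂)/(1 − r)
ln z₀ = (2.30259 − 0.81340×4.78749) / 0.18660 = -8.5296
z₀ = exp(-8.5296) = 0.0001975 m

z₀ ≈ 0.000198 m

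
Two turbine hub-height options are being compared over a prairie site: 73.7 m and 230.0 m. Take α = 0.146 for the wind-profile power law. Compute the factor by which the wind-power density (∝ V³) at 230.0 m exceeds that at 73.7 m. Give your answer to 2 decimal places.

Speed ratio: V_B/V_A = (z_B/z_A)^α = (230.0/73.7)^0.146 = (3.1208)^0.146 = 1.18076
Power-density ratio: P_B/P_A = (V_B/V_A)³ = (1.18076)³ = 1.64621

1.65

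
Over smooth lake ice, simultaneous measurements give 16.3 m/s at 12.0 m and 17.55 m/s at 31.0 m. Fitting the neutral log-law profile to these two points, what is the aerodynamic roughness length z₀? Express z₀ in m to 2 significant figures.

z₀ ≈ 0.000051 m

Log law: V(z) ∝ ln(z/z₀). With r = V₁/V₂ = 16.3/17.55 = 0.92877,
r · ln(z₂/z₀) = ln(z₁/z₀) ⇒ ln z₀ = (ln z₁ − r·ln z₂)/(1 − r)
ln z₀ = (2.48491 − 0.92877×3.43399) / 0.07123 = -9.8911
z₀ = exp(-9.8911) = 0.00005062 m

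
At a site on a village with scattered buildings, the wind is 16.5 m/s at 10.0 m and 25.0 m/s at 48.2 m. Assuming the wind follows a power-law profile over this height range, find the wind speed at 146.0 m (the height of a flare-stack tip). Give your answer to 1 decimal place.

33.5 m/s

First find α: α = ln(V₂/V₁)/ln(z₂/z₁) = ln(25.0/16.5)/ln(48.2/10.0) = 0.41552/1.57277 = 0.2642
Extrapolate from 48.2 m to 146.0 m: V₃ = 25.0 × (146.0/48.2)^0.2642 = 25.0 × 1.3402 = 33.5041 m/s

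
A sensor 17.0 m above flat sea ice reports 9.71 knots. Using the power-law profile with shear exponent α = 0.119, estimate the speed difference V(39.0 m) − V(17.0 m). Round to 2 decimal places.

Power law: V₂ = V₁ · (z₂/z₁)^α = 9.71 × (2.2941)^0.119 = 10.7185 knots
ΔV = 10.7185 − 9.71 = 1.0085 knots

1.01 knots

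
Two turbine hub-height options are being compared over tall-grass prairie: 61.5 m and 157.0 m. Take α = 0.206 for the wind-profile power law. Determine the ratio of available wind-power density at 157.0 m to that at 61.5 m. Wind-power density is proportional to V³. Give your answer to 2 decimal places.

1.78

Speed ratio: V_B/V_A = (z_B/z_A)^α = (157.0/61.5)^0.206 = (2.5528)^0.206 = 1.21296
Power-density ratio: P_B/P_A = (V_B/V_A)³ = (1.21296)³ = 1.78460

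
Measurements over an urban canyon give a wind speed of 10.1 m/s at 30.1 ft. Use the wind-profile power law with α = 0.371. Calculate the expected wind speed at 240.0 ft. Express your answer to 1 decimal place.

Power-law profile: V₂ = V₁ · (z₂/z₁)^α
V₂ = 10.1 × (240.0/30.1)^0.371 = 10.1 × (7.9734)^0.371
    = 10.1 × 2.1603 = 21.8188 m/s

21.8 m/s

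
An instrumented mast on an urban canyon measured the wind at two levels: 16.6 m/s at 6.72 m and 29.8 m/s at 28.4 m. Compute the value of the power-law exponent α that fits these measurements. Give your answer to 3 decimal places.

Power law: V₂/V₁ = (z₂/z₁)^α ⇒ α = ln(V₂/V₁) / ln(z₂/z₁)
α = ln(29.8/16.6) / ln(28.4/6.72) = ln(1.7952) / ln(4.2262)
  = 0.58511 / 1.44130 = 0.40596

α ≈ 0.406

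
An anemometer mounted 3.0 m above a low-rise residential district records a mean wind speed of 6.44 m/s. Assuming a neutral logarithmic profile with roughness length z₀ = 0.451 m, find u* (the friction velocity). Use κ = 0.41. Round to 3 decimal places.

Log law: V(z) = (u*/κ) · ln(z/z₀) ⇒ u* = κ · V / ln(z/z₀)
u* = 0.41 × 6.44 / ln(3.0/0.451) = 0.41 × 6.44 / 1.8949
   = 2.6404 / 1.8949 = 1.3934 m/s

u* ≈ 1.393 m/s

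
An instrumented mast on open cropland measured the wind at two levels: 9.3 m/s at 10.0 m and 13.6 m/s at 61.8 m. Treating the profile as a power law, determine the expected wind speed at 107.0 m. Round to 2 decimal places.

First find α: α = ln(V₂/V₁)/ln(z₂/z₁) = ln(13.6/9.3)/ln(61.8/10.0) = 0.38006/1.82132 = 0.2087
Extrapolate from 61.8 m to 107.0 m: V₃ = 13.6 × (107.0/61.8)^0.2087 = 13.6 × 1.1214 = 15.2505 m/s

15.25 m/s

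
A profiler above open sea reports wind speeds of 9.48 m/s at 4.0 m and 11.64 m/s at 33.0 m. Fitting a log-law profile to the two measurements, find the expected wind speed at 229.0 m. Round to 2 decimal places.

13.62 m/s

Log law: V ∝ ln(z/z₀). From the pair, with r = V₁/V₂ = 0.81443,
ln z₀ = (ln z₁ − r·ln z₂)/(1 − r) = (1.3863 − 0.81443×3.4965)/0.18557 = -7.8752 → z₀ = 0.0003801 m
V₃ = V₁ · ln(z₃/z₀)/ln(z₁/z₀) = 9.48 × 13.3089/9.2615 = 13.6229 m/s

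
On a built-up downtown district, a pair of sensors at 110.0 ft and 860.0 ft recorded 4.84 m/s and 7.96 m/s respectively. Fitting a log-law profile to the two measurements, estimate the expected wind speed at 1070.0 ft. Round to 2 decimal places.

Log law: V ∝ ln(z/z₀). From the pair, with r = V₁/V₂ = 0.60804,
ln z₀ = (ln z₁ − r·ln z₂)/(1 − r) = (4.7005 − 0.60804×6.7569)/0.39196 = 1.5103 → z₀ = 4.528 ft
V₃ = V₁ · ln(z₃/z₀)/ln(z₁/z₀) = 4.84 × 5.4651/3.1901 = 8.2915 m/s

8.29 m/s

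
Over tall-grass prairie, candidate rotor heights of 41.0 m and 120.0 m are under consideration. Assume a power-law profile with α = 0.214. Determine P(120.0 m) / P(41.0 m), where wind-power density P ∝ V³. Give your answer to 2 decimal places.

Speed ratio: V_B/V_A = (z_B/z_A)^α = (120.0/41.0)^0.214 = (2.9268)^0.214 = 1.25837
Power-density ratio: P_B/P_A = (V_B/V_A)³ = (1.25837)³ = 1.99263

1.99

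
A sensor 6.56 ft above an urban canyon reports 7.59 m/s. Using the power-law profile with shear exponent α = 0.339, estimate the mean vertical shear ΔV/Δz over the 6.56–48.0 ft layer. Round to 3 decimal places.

0.176 m/s/ft

Power law: V₂ = V₁ · (z₂/z₁)^α = 7.59 × (7.3171)^0.339 = 14.9023 m/s
ΔV/Δz = (14.9023 − 7.59)/(48.0 − 6.56) = 7.3123/41.4400 = 0.17645 m/s/ft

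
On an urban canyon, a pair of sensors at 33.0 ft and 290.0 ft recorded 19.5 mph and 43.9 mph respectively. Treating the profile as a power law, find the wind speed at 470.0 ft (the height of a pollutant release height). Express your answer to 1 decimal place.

52.6 mph

First find α: α = ln(V₂/V₁)/ln(z₂/z₁) = ln(43.9/19.5)/ln(290.0/33.0) = 0.81150/2.17337 = 0.3734
Extrapolate from 290.0 ft to 470.0 ft: V₃ = 43.9 × (470.0/290.0)^0.3734 = 43.9 × 1.1976 = 52.5730 mph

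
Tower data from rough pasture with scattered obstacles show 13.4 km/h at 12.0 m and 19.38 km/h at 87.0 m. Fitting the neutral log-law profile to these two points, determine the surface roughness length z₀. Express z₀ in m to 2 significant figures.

z₀ ≈ 0.14 m

Log law: V(z) ∝ ln(z/z₀). With r = V₁/V₂ = 13.4/19.38 = 0.69143,
r · ln(z₂/z₀) = ln(z₁/z₀) ⇒ ln z₀ = (ln z₁ − r·ln z₂)/(1 − r)
ln z₀ = (2.48491 − 0.69143×4.46591) / 0.30857 = -1.9541
z₀ = exp(-1.9541) = 0.1417 m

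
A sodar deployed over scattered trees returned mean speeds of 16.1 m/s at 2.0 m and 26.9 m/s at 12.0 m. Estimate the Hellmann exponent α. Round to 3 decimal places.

Power law: V₂/V₁ = (z₂/z₁)^α ⇒ α = ln(V₂/V₁) / ln(z₂/z₁)
α = ln(26.9/16.1) / ln(12.0/2.0) = ln(1.6708) / ln(6.0000)
  = 0.51331 / 1.79176 = 0.28648

α ≈ 0.286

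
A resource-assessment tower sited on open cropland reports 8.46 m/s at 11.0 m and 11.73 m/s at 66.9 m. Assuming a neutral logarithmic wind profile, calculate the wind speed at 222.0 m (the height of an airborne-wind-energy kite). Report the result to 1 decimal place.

Log law: V ∝ ln(z/z₀). From the pair, with r = V₁/V₂ = 0.72123,
ln z₀ = (ln z₁ − r·ln z₂)/(1 − r) = (2.3979 − 0.72123×4.2032)/0.27877 = -2.2727 → z₀ = 0.1030 m
V₃ = V₁ · ln(z₃/z₀)/ln(z₁/z₀) = 8.46 × 7.6754/4.6706 = 13.9027 m/s

13.9 m/s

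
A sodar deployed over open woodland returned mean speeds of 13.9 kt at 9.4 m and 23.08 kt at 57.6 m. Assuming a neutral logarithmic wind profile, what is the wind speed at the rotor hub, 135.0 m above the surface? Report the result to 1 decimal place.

27.4 kt

Log law: V ∝ ln(z/z₀). From the pair, with r = V₁/V₂ = 0.60225,
ln z₀ = (ln z₁ − r·ln z₂)/(1 − r) = (2.2407 − 0.60225×4.0535)/0.39775 = -0.5042 → z₀ = 0.6040 m
V₃ = V₁ · ln(z₃/z₀)/ln(z₁/z₀) = 13.9 × 5.4095/2.7449 = 27.3932 kt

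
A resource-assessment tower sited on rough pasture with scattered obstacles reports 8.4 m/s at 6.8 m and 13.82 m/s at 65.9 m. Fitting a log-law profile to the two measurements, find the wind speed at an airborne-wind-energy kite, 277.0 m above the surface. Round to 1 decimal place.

17.2 m/s

Log law: V ∝ ln(z/z₀). From the pair, with r = V₁/V₂ = 0.60781,
ln z₀ = (ln z₁ − r·ln z₂)/(1 − r) = (1.9169 − 0.60781×4.1881)/0.39219 = -1.6030 → z₀ = 0.2013 m
V₃ = V₁ · ln(z₃/z₀)/ln(z₁/z₀) = 8.4 × 7.2271/3.5200 = 17.2466 m/s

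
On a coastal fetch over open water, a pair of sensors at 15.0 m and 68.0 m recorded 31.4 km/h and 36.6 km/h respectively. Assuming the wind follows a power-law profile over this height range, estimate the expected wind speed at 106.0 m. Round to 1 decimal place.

38.3 km/h

First find α: α = ln(V₂/V₁)/ln(z₂/z₁) = ln(36.6/31.4)/ln(68.0/15.0) = 0.15324/1.51146 = 0.1014
Extrapolate from 68.0 m to 106.0 m: V₃ = 36.6 × (106.0/68.0)^0.1014 = 36.6 × 1.0460 = 38.2849 km/h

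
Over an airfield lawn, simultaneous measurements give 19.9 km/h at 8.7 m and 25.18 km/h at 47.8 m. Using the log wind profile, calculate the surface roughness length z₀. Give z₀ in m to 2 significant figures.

Log law: V(z) ∝ ln(z/z₀). With r = V₁/V₂ = 19.9/25.18 = 0.79031,
r · ln(z₂/z₀) = ln(z₁/z₀) ⇒ ln z₀ = (ln z₁ − r·ln z₂)/(1 − r)
ln z₀ = (2.16332 − 0.79031×3.86703) / 0.20969 = -4.2578
z₀ = exp(-4.2578) = 0.01415 m

z₀ ≈ 0.014 m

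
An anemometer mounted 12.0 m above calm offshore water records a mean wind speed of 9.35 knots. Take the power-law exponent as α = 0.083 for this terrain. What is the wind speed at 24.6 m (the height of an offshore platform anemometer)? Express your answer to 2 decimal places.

Power-law profile: V₂ = V₁ · (z₂/z₁)^α
V₂ = 9.35 × (24.6/12.0)^0.083 = 9.35 × (2.0500)^0.083
    = 9.35 × 1.0614 = 9.9240 knots

9.92 knots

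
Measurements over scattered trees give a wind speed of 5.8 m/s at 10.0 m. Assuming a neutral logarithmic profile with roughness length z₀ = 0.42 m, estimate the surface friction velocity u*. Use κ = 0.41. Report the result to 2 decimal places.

Log law: V(z) = (u*/κ) · ln(z/z₀) ⇒ u* = κ · V / ln(z/z₀)
u* = 0.41 × 5.8 / ln(10.0/0.42) = 0.41 × 5.8 / 3.1701
   = 2.3780 / 3.1701 = 0.7501 m/s

u* ≈ 0.75 m/s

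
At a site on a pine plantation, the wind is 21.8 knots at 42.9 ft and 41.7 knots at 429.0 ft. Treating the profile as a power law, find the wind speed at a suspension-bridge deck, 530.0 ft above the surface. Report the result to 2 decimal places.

First find α: α = ln(V₂/V₁)/ln(z₂/z₁) = ln(41.7/21.8)/ln(429.0/42.9) = 0.64859/2.30259 = 0.2817
Extrapolate from 429.0 ft to 530.0 ft: V₃ = 41.7 × (530.0/429.0)^0.2817 = 41.7 × 1.0614 = 44.2588 knots

44.26 knots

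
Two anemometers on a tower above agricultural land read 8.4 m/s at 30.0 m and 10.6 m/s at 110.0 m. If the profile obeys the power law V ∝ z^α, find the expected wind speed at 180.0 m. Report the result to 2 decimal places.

First find α: α = ln(V₂/V₁)/ln(z₂/z₁) = ln(10.6/8.4)/ln(110.0/30.0) = 0.23262/1.29928 = 0.1790
Extrapolate from 110.0 m to 180.0 m: V₃ = 10.6 × (180.0/110.0)^0.1790 = 10.6 × 1.0922 = 11.5771 m/s

11.58 m/s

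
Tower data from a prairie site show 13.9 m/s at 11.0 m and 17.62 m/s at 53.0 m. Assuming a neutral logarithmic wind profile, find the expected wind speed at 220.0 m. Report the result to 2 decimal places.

Log law: V ∝ ln(z/z₀). From the pair, with r = V₁/V₂ = 0.78888,
ln z₀ = (ln z₁ − r·ln z₂)/(1 − r) = (2.3979 − 0.78888×3.9703)/0.21112 = -3.4775 → z₀ = 0.03089 m
V₃ = V₁ · ln(z₃/z₀)/ln(z₁/z₀) = 13.9 × 8.8711/5.8754 = 20.9873 m/s

20.99 m/s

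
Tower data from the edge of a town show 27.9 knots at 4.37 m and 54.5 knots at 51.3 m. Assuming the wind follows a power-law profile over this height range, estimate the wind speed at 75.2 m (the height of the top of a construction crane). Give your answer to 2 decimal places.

First find α: α = ln(V₂/V₁)/ln(z₂/z₁) = ln(54.5/27.9)/ln(51.3/4.37) = 0.66957/2.46293 = 0.2719
Extrapolate from 51.3 m to 75.2 m: V₃ = 54.5 × (75.2/51.3)^0.2719 = 54.5 × 1.1096 = 60.4718 knots

60.47 knots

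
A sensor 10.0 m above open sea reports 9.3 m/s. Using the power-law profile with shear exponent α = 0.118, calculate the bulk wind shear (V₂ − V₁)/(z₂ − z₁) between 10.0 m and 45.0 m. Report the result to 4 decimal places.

0.0516 m/s/m

Power law: V₂ = V₁ · (z₂/z₁)^α = 9.3 × (4.5000)^0.118 = 11.1061 m/s
ΔV/Δz = (11.1061 − 9.3)/(45.0 − 10.0) = 1.8061/35.0000 = 0.05160 m/s/m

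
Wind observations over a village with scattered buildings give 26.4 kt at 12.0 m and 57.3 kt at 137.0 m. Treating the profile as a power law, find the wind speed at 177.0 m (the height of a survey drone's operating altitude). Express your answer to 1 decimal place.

First find α: α = ln(V₂/V₁)/ln(z₂/z₁) = ln(57.3/26.4)/ln(137.0/12.0) = 0.77494/2.43507 = 0.3182
Extrapolate from 137.0 m to 177.0 m: V₃ = 57.3 × (177.0/137.0)^0.3182 = 57.3 × 1.0849 = 62.1670 kt

62.2 kt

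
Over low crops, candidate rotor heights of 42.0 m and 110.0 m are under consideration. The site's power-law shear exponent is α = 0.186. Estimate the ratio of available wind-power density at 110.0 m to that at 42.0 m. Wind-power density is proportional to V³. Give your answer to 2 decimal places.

1.71

Speed ratio: V_B/V_A = (z_B/z_A)^α = (110.0/42.0)^0.186 = (2.6190)^0.186 = 1.19612
Power-density ratio: P_B/P_A = (V_B/V_A)³ = (1.19612)³ = 1.71129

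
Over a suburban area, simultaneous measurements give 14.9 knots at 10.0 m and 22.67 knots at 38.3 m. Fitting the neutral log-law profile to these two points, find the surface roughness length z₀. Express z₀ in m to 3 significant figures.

Log law: V(z) ∝ ln(z/z₀). With r = V₁/V₂ = 14.9/22.67 = 0.65726,
r · ln(z₂/z₀) = ln(z₁/z₀) ⇒ ln z₀ = (ln z₁ − r·ln z₂)/(1 − r)
ln z₀ = (2.30259 − 0.65726×3.64545) / 0.34274 = -0.2725
z₀ = exp(-0.2725) = 0.7614 m

z₀ ≈ 0.761 m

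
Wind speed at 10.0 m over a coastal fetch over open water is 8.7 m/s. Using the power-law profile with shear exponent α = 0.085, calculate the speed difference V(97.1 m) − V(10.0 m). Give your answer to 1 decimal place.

Power law: V₂ = V₁ · (z₂/z₁)^α = 8.7 × (9.7100)^0.085 = 10.5544 m/s
ΔV = 10.5544 − 8.7 = 1.8544 m/s

1.9 m/s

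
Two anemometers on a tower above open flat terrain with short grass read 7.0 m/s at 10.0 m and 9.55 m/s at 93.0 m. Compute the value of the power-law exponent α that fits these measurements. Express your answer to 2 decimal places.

α ≈ 0.14

Power law: V₂/V₁ = (z₂/z₁)^α ⇒ α = ln(V₂/V₁) / ln(z₂/z₁)
α = ln(9.55/7.0) / ln(93.0/10.0) = ln(1.3643) / ln(9.3000)
  = 0.31063 / 2.23001 = 0.13930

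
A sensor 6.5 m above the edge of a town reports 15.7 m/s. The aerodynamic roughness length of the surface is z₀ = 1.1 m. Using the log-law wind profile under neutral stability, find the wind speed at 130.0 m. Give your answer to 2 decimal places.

Log law: V(z) ∝ ln(z/z₀), so V₂/V₁ = ln(z₂/z₀) / ln(z₁/z₀).
ln(130.0/1.1) = 4.7722, ln(6.5/1.1) = 1.7765
V₂ = 15.7 × 4.7722/1.7765 = 15.7 × 2.6863 = 42.1752 m/s

42.18 m/s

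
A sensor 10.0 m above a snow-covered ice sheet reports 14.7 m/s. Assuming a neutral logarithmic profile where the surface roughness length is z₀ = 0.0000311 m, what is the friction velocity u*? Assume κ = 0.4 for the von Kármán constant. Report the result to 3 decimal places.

Log law: V(z) = (u*/κ) · ln(z/z₀) ⇒ u* = κ · V / ln(z/z₀)
u* = 0.4 × 14.7 / ln(10.0/0.0000311) = 0.4 × 14.7 / 12.6809
   = 5.8800 / 12.6809 = 0.4637 m/s

u* ≈ 0.464 m/s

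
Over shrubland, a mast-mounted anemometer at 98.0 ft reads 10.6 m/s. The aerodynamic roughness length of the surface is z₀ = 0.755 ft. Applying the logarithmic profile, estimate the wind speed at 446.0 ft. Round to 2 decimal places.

Log law: V(z) ∝ ln(z/z₀), so V₂/V₁ = ln(z₂/z₀) / ln(z₁/z₀).
ln(446.0/0.755) = 6.3814, ln(98.0/0.755) = 4.8660
V₂ = 10.6 × 6.3814/4.8660 = 10.6 × 1.3114 = 13.9010 m/s

13.90 m/s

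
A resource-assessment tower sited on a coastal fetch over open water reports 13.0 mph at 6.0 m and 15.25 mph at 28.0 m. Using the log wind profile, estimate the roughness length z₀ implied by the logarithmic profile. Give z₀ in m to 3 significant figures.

z₀ ≈ 0.000818 m

Log law: V(z) ∝ ln(z/z₀). With r = V₁/V₂ = 13.0/15.25 = 0.85246,
r · ln(z₂/z₀) = ln(z₁/z₀) ⇒ ln z₀ = (ln z₁ − r·ln z₂)/(1 − r)
ln z₀ = (1.79176 − 0.85246×3.33220) / 0.14754 = -7.1086
z₀ = exp(-7.1086) = 0.0008180 m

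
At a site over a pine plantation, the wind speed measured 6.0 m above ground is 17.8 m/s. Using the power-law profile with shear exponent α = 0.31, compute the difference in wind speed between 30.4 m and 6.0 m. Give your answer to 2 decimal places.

11.64 m/s

Power law: V₂ = V₁ · (z₂/z₁)^α = 17.8 × (5.0667)^0.31 = 29.4363 m/s
ΔV = 29.4363 − 17.8 = 11.6363 m/s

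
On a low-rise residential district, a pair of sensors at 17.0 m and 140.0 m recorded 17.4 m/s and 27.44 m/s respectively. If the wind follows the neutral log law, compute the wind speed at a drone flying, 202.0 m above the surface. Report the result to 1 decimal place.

Log law: V ∝ ln(z/z₀). From the pair, with r = V₁/V₂ = 0.63411,
ln z₀ = (ln z₁ − r·ln z₂)/(1 − r) = (2.8332 − 0.63411×4.9416)/0.36589 = -0.8208 → z₀ = 0.4401 m
V₃ = V₁ · ln(z₃/z₀)/ln(z₁/z₀) = 17.4 × 6.1291/3.6541 = 29.1858 m/s

29.2 m/s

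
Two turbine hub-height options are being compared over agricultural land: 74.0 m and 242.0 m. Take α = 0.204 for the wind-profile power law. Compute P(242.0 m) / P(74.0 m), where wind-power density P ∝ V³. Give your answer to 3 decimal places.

Speed ratio: V_B/V_A = (z_B/z_A)^α = (242.0/74.0)^0.204 = (3.2703)^0.204 = 1.27343
Power-density ratio: P_B/P_A = (V_B/V_A)³ = (1.27343)³ = 2.06502

2.065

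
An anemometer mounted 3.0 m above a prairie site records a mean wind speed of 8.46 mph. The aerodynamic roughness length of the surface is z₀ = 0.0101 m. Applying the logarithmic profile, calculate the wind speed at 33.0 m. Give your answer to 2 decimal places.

12.02 mph

Log law: V(z) ∝ ln(z/z₀), so V₂/V₁ = ln(z₂/z₀) / ln(z₁/z₀).
ln(33.0/0.0101) = 8.0917, ln(3.0/0.0101) = 5.6938
V₂ = 8.46 × 8.0917/5.6938 = 8.46 × 1.4211 = 12.0228 mph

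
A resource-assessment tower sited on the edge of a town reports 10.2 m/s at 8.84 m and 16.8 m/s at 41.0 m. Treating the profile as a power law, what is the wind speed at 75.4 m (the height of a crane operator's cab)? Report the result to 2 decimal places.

20.48 m/s

First find α: α = ln(V₂/V₁)/ln(z₂/z₁) = ln(16.8/10.2)/ln(41.0/8.84) = 0.49899/1.53429 = 0.3252
Extrapolate from 41.0 m to 75.4 m: V₃ = 16.8 × (75.4/41.0)^0.3252 = 16.8 × 1.2191 = 20.4814 m/s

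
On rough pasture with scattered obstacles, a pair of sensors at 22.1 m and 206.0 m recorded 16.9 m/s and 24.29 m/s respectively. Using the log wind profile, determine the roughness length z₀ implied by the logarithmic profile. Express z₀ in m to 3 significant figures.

z₀ ≈ 0.134 m

Log law: V(z) ∝ ln(z/z₀). With r = V₁/V₂ = 16.9/24.29 = 0.69576,
r · ln(z₂/z₀) = ln(z₁/z₀) ⇒ ln z₀ = (ln z₁ − r·ln z₂)/(1 − r)
ln z₀ = (3.09558 − 0.69576×5.32788) / 0.30424 = -2.0094
z₀ = exp(-2.0094) = 0.1341 m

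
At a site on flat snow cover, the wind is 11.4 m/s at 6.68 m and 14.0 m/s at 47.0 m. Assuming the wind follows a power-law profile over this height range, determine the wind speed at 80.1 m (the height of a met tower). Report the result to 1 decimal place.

14.8 m/s

First find α: α = ln(V₂/V₁)/ln(z₂/z₁) = ln(14.0/11.4)/ln(47.0/6.68) = 0.20544/1.95103 = 0.1053
Extrapolate from 47.0 m to 80.1 m: V₃ = 14.0 × (80.1/47.0)^0.1053 = 14.0 × 1.0577 = 14.8084 m/s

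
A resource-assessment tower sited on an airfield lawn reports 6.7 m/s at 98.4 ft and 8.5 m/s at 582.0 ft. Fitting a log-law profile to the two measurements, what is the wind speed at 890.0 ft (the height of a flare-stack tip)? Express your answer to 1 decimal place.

Log law: V ∝ ln(z/z₀). From the pair, with r = V₁/V₂ = 0.78824,
ln z₀ = (ln z₁ − r·ln z₂)/(1 − r) = (4.5890 − 0.78824×6.3665)/0.21176 = -2.0269 → z₀ = 0.1317 ft
V₃ = V₁ · ln(z₃/z₀)/ln(z₁/z₀) = 6.7 × 8.8182/6.6160 = 8.9301 m/s

8.9 m/s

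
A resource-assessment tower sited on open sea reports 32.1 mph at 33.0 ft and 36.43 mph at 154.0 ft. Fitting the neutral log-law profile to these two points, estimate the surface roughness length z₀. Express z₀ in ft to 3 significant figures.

z₀ ≈ 0.000362 ft

Log law: V(z) ∝ ln(z/z₀). With r = V₁/V₂ = 32.1/36.43 = 0.88114,
r · ln(z₂/z₀) = ln(z₁/z₀) ⇒ ln z₀ = (ln z₁ − r·ln z₂)/(1 − r)
ln z₀ = (3.49651 − 0.88114×5.03695) / 0.11886 = -7.9234
z₀ = exp(-7.9234) = 0.0003622 ft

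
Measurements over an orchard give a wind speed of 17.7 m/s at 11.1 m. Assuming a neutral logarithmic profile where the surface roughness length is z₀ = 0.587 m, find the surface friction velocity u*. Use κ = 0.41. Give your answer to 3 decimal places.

u* ≈ 2.469 m/s

Log law: V(z) = (u*/κ) · ln(z/z₀) ⇒ u* = κ · V / ln(z/z₀)
u* = 0.41 × 17.7 / ln(11.1/0.587) = 0.41 × 17.7 / 2.9397
   = 7.2570 / 2.9397 = 2.4686 m/s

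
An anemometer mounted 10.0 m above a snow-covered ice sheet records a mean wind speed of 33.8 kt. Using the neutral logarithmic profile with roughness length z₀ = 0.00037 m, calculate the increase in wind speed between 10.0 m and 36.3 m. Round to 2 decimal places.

4.27 kt

Log law: V₂ = V₁ · ln(z₂/z₀)/ln(z₁/z₀) = 33.8 × 11.4938/10.2046 = 38.0702 kt
ΔV = 38.0702 − 33.8 = 4.2702 kt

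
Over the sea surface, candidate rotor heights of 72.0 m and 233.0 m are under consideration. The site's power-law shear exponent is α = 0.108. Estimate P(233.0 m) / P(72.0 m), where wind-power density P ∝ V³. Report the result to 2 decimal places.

Speed ratio: V_B/V_A = (z_B/z_A)^α = (233.0/72.0)^0.108 = (3.2361)^0.108 = 1.13523
Power-density ratio: P_B/P_A = (V_B/V_A)³ = (1.13523)³ = 1.46301

1.46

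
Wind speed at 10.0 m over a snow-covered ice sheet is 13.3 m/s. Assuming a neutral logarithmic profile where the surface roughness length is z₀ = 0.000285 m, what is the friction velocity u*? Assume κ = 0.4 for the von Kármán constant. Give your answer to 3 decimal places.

u* ≈ 0.508 m/s

Log law: V(z) = (u*/κ) · ln(z/z₀) ⇒ u* = κ · V / ln(z/z₀)
u* = 0.4 × 13.3 / ln(10.0/0.000285) = 0.4 × 13.3 / 10.4656
   = 5.3200 / 10.4656 = 0.5083 m/s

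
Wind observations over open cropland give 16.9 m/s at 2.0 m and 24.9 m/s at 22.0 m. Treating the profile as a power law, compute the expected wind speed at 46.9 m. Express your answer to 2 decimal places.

First find α: α = ln(V₂/V₁)/ln(z₂/z₁) = ln(24.9/16.9)/ln(22.0/2.0) = 0.38755/2.39790 = 0.1616
Extrapolate from 22.0 m to 46.9 m: V₃ = 24.9 × (46.9/22.0)^0.1616 = 24.9 × 1.1301 = 28.1406 m/s

28.14 m/s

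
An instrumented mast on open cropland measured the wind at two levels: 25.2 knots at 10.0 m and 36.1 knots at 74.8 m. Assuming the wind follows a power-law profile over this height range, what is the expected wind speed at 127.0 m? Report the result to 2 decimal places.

39.68 knots

First find α: α = ln(V₂/V₁)/ln(z₂/z₁) = ln(36.1/25.2)/ln(74.8/10.0) = 0.35945/2.01223 = 0.1786
Extrapolate from 74.8 m to 127.0 m: V₃ = 36.1 × (127.0/74.8)^0.1786 = 36.1 × 1.0992 = 39.6803 knots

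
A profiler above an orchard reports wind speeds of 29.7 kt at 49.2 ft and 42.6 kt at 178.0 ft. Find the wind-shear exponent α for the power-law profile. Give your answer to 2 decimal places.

α ≈ 0.28

Power law: V₂/V₁ = (z₂/z₁)^α ⇒ α = ln(V₂/V₁) / ln(z₂/z₁)
α = ln(42.6/29.7) / ln(178.0/49.2) = ln(1.4343) / ln(3.6179)
  = 0.36071 / 1.28589 = 0.28051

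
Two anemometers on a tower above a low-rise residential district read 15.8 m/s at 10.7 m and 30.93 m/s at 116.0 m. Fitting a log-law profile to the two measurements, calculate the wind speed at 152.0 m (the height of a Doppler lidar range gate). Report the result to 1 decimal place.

Log law: V ∝ ln(z/z₀). From the pair, with r = V₁/V₂ = 0.51083,
ln z₀ = (ln z₁ − r·ln z₂)/(1 − r) = (2.3702 − 0.51083×4.7536)/0.48917 = -0.1186 → z₀ = 0.8881 m
V₃ = V₁ · ln(z₃/z₀)/ln(z₁/z₀) = 15.8 × 5.1425/2.4889 = 32.6459 m/s

32.6 m/s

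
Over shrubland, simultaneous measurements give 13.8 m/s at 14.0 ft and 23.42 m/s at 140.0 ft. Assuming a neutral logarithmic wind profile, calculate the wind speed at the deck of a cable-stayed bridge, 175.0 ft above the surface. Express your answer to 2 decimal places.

Log law: V ∝ ln(z/z₀). From the pair, with r = V₁/V₂ = 0.58924,
ln z₀ = (ln z₁ − r·ln z₂)/(1 − r) = (2.6391 − 0.58924×4.9416)/0.41076 = -0.6640 → z₀ = 0.5148 ft
V₃ = V₁ · ln(z₃/z₀)/ln(z₁/z₀) = 13.8 × 5.8288/3.3031 = 24.3523 m/s

24.35 m/s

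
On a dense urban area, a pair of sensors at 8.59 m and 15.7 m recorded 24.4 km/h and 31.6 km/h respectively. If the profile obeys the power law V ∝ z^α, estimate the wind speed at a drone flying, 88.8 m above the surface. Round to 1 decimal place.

First find α: α = ln(V₂/V₁)/ln(z₂/z₁) = ln(31.6/24.4)/ln(15.7/8.59) = 0.25857/0.60306 = 0.4288
Extrapolate from 15.7 m to 88.8 m: V₃ = 31.6 × (88.8/15.7)^0.4288 = 31.6 × 2.1021 = 66.4265 km/h

66.4 km/h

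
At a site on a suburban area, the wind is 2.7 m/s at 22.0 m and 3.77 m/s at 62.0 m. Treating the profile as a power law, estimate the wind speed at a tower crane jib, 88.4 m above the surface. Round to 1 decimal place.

First find α: α = ln(V₂/V₁)/ln(z₂/z₁) = ln(3.77/2.7)/ln(62.0/22.0) = 0.33382/1.03609 = 0.3222
Extrapolate from 62.0 m to 88.4 m: V₃ = 3.77 × (88.4/62.0)^0.3222 = 3.77 × 1.1211 = 4.2265 m/s

4.2 m/s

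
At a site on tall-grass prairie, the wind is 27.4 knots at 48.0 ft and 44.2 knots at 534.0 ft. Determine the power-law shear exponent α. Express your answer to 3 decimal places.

α ≈ 0.198

Power law: V₂/V₁ = (z₂/z₁)^α ⇒ α = ln(V₂/V₁) / ln(z₂/z₁)
α = ln(44.2/27.4) / ln(534.0/48.0) = ln(1.6131) / ln(11.1250)
  = 0.47818 / 2.40919 = 0.19848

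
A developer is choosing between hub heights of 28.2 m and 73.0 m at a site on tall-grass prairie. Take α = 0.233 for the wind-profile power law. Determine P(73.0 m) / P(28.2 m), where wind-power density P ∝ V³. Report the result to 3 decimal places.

1.944

Speed ratio: V_B/V_A = (z_B/z_A)^α = (73.0/28.2)^0.233 = (2.5887)^0.233 = 1.24809
Power-density ratio: P_B/P_A = (V_B/V_A)³ = (1.24809)³ = 1.94419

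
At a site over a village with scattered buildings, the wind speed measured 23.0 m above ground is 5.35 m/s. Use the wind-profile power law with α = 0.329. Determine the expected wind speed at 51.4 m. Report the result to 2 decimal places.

Power-law profile: V₂ = V₁ · (z₂/z₁)^α
V₂ = 5.35 × (51.4/23.0)^0.329 = 5.35 × (2.2348)^0.329
    = 5.35 × 1.3029 = 6.9703 m/s

6.97 m/s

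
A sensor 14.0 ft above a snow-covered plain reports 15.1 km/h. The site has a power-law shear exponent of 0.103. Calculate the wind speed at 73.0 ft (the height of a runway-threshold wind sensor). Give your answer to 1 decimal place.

17.9 km/h

Power-law profile: V₂ = V₁ · (z₂/z₁)^α
V₂ = 15.1 × (73.0/14.0)^0.103 = 15.1 × (5.2143)^0.103
    = 15.1 × 1.1854 = 17.8998 km/h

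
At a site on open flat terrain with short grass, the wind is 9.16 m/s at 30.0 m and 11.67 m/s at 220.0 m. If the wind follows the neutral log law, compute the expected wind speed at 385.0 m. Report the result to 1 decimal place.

12.4 m/s

Log law: V ∝ ln(z/z₀). From the pair, with r = V₁/V₂ = 0.78492,
ln z₀ = (ln z₁ − r·ln z₂)/(1 − r) = (3.4012 − 0.78492×5.3936)/0.21508 = -3.8700 → z₀ = 0.02086 m
V₃ = V₁ · ln(z₃/z₀)/ln(z₁/z₀) = 9.16 × 9.8232/7.2712 = 12.3750 m/s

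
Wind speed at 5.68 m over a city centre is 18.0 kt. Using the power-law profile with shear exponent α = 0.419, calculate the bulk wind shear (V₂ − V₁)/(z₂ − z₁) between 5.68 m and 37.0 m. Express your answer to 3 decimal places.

0.686 kt/m

Power law: V₂ = V₁ · (z₂/z₁)^α = 18.0 × (6.5141)^0.419 = 39.4709 kt
ΔV/Δz = (39.4709 − 18.0)/(37.0 − 5.68) = 21.4709/31.3200 = 0.68553 kt/m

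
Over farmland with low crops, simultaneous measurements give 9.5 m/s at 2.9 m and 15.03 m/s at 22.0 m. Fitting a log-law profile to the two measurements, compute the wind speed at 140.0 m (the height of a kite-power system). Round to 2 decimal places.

20.08 m/s

Log law: V ∝ ln(z/z₀). From the pair, with r = V₁/V₂ = 0.63207,
ln z₀ = (ln z₁ − r·ln z₂)/(1 − r) = (1.0647 − 0.63207×3.0910)/0.36793 = -2.4163 → z₀ = 0.08925 m
V₃ = V₁ · ln(z₃/z₀)/ln(z₁/z₀) = 9.5 × 7.3580/3.4810 = 20.0804 m/s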